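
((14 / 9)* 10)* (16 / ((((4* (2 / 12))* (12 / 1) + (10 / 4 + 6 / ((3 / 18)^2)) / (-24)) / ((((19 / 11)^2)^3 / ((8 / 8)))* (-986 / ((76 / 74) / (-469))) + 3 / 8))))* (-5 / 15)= 759202283076836480 / 845034597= 898427455.84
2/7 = 0.29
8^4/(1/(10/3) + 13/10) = 2560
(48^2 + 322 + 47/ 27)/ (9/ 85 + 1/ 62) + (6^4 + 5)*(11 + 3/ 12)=2512004665/ 69444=36173.10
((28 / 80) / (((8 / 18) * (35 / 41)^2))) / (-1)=-15129 / 14000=-1.08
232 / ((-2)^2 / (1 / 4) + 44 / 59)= 3422 / 247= 13.85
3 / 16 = 0.19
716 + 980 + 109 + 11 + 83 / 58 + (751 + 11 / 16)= 1192071 / 464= 2569.12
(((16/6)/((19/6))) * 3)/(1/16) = 768/19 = 40.42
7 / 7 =1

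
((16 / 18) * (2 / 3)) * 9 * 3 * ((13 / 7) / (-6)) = -104 / 21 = -4.95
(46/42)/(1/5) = 115/21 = 5.48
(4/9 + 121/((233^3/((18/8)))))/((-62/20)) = -1011995965/7058330046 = -0.14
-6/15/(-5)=2/25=0.08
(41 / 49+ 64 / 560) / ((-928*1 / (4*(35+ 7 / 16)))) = -18873 / 129920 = -0.15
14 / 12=1.17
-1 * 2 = -2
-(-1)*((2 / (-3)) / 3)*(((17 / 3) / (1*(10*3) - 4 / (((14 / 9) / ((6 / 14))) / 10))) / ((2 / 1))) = -833 / 25110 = -0.03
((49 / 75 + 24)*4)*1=7396 / 75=98.61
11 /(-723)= -11 /723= -0.02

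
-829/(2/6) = -2487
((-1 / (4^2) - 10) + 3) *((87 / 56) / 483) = -3277 / 144256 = -0.02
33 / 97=0.34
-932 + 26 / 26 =-931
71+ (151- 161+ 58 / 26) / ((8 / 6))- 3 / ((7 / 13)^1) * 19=-14809 / 364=-40.68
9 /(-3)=-3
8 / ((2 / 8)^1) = 32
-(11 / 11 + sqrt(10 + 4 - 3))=-sqrt(11) - 1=-4.32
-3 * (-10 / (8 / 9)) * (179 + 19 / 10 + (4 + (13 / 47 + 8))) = 2451411 / 376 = 6519.71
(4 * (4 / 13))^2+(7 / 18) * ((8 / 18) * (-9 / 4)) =3425 / 3042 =1.13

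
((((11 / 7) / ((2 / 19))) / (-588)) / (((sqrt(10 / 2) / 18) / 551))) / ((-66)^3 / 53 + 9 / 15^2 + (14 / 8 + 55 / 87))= 7964972235 *sqrt(5) / 857533727533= 0.02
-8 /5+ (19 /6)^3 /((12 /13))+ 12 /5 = 456203 /12960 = 35.20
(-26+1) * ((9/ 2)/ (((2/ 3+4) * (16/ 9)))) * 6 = -18225/ 224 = -81.36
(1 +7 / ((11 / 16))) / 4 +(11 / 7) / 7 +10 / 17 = 132247 / 36652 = 3.61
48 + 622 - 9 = 661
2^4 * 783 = 12528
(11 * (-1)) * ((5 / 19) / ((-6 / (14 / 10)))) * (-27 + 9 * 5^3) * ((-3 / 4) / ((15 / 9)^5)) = -10272339 / 237500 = -43.25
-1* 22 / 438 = -11 / 219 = -0.05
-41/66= -0.62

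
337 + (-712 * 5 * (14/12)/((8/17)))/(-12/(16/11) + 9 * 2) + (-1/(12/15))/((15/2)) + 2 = -132533/234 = -566.38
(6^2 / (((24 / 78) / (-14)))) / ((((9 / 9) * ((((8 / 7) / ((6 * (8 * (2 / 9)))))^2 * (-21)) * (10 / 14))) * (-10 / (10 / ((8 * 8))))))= -148.63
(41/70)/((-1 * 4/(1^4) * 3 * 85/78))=-533/11900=-0.04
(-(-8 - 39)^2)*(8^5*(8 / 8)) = -72384512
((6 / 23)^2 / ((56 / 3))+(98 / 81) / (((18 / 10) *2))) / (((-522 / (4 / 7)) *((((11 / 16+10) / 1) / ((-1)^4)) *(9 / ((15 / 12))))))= -36683060 / 7590290670711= -0.00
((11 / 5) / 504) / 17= 11 / 42840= 0.00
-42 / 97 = -0.43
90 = 90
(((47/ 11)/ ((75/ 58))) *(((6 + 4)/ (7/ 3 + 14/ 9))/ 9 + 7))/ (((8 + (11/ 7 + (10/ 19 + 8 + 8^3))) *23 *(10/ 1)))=440249/ 2229657375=0.00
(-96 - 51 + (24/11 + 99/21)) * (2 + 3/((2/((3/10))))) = -18879/55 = -343.25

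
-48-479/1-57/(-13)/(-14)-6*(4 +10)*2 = -126547/182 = -695.31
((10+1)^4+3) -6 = 14638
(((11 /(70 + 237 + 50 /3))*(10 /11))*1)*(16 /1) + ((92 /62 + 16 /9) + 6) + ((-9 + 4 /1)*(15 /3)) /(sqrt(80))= 2642984 /270909 -5*sqrt(5) /4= 6.96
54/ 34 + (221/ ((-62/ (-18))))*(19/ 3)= 214986/ 527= 407.94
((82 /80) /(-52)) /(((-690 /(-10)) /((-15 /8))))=41 /76544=0.00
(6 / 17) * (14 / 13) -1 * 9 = -1905 / 221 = -8.62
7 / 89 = 0.08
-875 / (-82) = 875 / 82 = 10.67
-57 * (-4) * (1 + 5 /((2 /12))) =7068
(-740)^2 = 547600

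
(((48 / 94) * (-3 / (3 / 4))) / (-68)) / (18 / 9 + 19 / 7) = 56 / 8789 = 0.01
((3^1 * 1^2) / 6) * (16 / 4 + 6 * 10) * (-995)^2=31680800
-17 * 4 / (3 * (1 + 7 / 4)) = -272 / 33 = -8.24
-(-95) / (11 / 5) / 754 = 475 / 8294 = 0.06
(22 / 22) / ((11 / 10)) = 10 / 11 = 0.91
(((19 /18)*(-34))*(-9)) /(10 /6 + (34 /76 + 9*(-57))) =-36822 /58241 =-0.63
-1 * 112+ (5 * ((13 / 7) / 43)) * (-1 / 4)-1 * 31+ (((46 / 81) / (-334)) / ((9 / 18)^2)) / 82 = -95523901243 / 667746828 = -143.05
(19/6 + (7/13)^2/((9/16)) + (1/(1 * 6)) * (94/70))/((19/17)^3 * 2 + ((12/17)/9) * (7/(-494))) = 4852457101/3467438520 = 1.40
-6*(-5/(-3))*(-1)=10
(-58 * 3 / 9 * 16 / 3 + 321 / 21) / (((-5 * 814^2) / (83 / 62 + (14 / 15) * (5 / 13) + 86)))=106662659 / 45879954120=0.00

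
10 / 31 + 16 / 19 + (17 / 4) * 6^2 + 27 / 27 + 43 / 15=158.03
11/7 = 1.57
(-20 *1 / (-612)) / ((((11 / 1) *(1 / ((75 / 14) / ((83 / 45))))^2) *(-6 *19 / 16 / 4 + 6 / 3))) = 50625000 / 441867349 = 0.11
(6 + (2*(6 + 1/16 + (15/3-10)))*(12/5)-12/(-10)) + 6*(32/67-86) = -335559/670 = -500.83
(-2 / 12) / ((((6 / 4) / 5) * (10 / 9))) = -1 / 2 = -0.50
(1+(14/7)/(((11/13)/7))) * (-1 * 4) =-772/11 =-70.18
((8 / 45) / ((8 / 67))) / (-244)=-67 / 10980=-0.01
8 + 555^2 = 308033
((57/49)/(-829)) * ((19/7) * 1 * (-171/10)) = 185193/2843470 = 0.07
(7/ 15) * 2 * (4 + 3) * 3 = 19.60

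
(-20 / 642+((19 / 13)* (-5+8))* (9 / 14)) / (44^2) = 162853 / 113104992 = 0.00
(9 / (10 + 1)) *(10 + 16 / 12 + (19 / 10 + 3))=1461 / 110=13.28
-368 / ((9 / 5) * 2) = -920 / 9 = -102.22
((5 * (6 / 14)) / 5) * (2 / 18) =1 / 21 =0.05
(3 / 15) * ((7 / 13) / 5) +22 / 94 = 3904 / 15275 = 0.26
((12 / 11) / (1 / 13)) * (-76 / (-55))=11856 / 605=19.60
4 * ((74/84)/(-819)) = -74/17199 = -0.00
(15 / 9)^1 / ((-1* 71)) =-5 / 213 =-0.02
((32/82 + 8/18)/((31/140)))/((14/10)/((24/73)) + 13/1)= 1724800/7896723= 0.22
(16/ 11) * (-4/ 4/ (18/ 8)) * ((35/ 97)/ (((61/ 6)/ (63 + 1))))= -1.47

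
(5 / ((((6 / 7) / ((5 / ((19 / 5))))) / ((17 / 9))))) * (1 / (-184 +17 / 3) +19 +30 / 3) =23074100 / 54891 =420.36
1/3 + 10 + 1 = 34/3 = 11.33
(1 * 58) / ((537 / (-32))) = -1856 / 537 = -3.46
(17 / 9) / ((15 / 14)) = 238 / 135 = 1.76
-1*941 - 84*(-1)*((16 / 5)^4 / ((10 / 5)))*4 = 10421923 / 625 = 16675.08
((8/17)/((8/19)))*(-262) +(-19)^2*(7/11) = -11799/187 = -63.10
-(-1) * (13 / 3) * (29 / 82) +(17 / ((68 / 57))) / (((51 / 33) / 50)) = 967217 / 2091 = 462.56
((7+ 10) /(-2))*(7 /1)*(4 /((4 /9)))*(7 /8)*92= -172431 /4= -43107.75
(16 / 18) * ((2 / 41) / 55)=16 / 20295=0.00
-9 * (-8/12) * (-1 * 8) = -48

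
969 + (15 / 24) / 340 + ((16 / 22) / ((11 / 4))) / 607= 38716648647 / 39955168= 969.00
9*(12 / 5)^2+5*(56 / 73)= 101608 / 1825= 55.68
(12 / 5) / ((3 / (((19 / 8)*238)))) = 452.20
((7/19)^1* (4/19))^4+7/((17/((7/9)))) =0.32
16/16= 1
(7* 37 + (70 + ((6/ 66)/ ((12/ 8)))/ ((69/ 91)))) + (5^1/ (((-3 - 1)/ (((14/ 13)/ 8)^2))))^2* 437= 87718984504865/ 266376794112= 329.30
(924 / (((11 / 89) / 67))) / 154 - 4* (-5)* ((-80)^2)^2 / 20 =450595778 / 11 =40963252.55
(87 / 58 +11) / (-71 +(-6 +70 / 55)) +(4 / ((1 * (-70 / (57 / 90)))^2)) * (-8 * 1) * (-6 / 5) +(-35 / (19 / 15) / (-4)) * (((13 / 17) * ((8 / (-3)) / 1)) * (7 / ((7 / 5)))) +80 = 2790885949 / 296756250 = 9.40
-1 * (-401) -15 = 386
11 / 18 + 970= 17471 / 18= 970.61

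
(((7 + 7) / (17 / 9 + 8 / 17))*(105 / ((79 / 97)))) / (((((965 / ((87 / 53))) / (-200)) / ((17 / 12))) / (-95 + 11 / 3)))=9823284613800 / 291720851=33673.58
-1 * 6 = -6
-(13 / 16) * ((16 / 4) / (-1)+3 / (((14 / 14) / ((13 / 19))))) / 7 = 481 / 2128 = 0.23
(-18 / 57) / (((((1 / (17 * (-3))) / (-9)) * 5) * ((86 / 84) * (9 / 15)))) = -38556 / 817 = -47.19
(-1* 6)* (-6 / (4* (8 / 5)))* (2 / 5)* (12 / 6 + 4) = 27 / 2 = 13.50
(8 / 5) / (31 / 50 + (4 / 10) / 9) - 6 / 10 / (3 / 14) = -586 / 1495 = -0.39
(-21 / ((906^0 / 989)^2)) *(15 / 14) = -44015445 / 2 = -22007722.50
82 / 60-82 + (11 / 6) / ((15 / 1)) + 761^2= 26056822 / 45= 579040.49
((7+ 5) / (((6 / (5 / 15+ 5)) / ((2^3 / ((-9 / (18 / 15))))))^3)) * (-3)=8388608 / 273375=30.69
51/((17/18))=54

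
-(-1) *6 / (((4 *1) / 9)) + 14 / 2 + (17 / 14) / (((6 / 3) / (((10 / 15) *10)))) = 1031 / 42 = 24.55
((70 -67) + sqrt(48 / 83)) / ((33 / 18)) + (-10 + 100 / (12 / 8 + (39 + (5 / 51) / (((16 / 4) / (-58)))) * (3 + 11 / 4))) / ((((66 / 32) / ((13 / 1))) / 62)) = -3726.22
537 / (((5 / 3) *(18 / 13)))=232.70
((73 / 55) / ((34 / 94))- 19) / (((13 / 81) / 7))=-8127378 / 12155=-668.64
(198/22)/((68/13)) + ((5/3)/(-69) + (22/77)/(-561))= 1838131/1083852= 1.70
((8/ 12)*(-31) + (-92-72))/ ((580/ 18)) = -831/ 145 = -5.73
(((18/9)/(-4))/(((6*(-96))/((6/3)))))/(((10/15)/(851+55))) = 151/64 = 2.36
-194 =-194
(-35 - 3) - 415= -453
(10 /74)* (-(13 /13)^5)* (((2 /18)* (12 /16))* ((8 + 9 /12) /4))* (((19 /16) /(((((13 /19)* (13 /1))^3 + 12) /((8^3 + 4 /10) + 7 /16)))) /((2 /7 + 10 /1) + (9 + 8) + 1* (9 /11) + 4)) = -14409301702565 /22069615523659776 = -0.00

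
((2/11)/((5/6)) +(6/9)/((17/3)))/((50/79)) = 12403/23375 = 0.53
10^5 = 100000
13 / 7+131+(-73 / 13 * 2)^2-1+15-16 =304016 / 1183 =256.99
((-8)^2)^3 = 262144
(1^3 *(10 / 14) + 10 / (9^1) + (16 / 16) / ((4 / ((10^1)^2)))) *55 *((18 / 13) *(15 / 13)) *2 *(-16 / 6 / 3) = -88000 / 21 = -4190.48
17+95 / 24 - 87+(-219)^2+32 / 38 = 47895.80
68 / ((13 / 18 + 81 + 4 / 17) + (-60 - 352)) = -0.21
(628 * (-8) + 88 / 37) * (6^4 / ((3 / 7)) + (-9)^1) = -560187000 / 37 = -15140189.19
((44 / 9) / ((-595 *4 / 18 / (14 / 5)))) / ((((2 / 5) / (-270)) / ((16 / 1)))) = 19008 / 17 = 1118.12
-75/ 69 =-25/ 23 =-1.09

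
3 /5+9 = 9.60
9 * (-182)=-1638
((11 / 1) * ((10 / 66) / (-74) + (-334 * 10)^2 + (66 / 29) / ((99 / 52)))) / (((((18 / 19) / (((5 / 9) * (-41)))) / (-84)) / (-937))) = -232218593155184.34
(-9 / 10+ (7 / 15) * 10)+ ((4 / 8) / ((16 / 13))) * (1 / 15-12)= -1.08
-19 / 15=-1.27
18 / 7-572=-569.43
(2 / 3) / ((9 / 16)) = 32 / 27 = 1.19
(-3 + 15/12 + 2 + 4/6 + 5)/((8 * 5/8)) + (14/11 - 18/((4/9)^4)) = -9691213/21120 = -458.86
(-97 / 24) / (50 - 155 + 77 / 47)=4559 / 116592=0.04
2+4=6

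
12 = 12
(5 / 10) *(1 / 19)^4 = 1 / 260642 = 0.00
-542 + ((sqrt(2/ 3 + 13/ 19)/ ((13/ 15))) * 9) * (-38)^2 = -542 + 3420 * sqrt(4389)/ 13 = 16886.72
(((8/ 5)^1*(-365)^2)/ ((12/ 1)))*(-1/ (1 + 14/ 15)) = -266450/ 29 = -9187.93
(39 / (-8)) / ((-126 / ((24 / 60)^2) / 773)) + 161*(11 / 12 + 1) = 313.37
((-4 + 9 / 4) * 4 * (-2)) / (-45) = -14 / 45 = -0.31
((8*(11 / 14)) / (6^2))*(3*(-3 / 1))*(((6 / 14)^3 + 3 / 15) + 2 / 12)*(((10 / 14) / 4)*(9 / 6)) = -50413 / 268912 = -0.19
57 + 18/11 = 645/11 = 58.64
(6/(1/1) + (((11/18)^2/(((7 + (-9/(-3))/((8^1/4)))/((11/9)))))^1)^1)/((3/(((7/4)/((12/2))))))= 1050329/1784592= 0.59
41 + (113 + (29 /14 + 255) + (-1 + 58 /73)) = 419905 /1022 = 410.87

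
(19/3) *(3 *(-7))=-133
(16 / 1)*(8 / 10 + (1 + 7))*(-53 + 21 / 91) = -482944 / 65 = -7429.91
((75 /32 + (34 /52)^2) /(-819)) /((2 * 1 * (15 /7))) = -0.00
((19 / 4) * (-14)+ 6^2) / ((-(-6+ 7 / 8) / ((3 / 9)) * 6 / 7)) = -854 / 369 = -2.31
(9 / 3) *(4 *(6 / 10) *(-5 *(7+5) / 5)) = -432 / 5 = -86.40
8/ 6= 4/ 3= 1.33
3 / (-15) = -1 / 5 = -0.20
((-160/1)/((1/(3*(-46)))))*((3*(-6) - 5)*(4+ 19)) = -11680320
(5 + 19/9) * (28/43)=1792/387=4.63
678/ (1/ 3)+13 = 2047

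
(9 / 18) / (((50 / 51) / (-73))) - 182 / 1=-21923 / 100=-219.23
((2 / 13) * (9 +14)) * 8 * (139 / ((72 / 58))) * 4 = 1483408 / 117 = 12678.70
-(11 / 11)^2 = -1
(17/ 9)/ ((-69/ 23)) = -17/ 27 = -0.63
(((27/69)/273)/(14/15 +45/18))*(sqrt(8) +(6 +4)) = 180*sqrt(2)/215579 +900/215579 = 0.01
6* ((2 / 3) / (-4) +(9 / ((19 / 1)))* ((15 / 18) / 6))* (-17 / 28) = 391 / 1064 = 0.37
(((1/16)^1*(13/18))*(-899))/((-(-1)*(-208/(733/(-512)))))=-658967/2359296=-0.28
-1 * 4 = -4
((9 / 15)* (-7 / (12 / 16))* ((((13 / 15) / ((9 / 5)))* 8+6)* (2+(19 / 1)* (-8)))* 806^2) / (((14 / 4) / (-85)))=-1175061596800 / 9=-130562399644.44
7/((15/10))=14/3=4.67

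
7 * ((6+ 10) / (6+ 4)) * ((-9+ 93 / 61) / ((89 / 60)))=-56.44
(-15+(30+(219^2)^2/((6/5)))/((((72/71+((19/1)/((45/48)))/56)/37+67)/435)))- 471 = 460006350871994559/36982406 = 12438518761.38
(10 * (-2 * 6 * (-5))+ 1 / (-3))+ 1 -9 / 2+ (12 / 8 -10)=1763 / 3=587.67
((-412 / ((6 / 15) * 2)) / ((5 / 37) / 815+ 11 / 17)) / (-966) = 52801405 / 64101828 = 0.82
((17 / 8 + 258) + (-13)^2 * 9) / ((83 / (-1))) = -14249 / 664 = -21.46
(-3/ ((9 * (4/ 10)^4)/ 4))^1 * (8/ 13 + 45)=-370625/ 156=-2375.80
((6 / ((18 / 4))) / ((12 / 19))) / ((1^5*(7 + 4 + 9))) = 19 / 180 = 0.11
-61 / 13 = -4.69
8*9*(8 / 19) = 576 / 19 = 30.32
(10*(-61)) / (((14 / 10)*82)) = -5.31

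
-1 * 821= -821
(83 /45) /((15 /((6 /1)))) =166 /225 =0.74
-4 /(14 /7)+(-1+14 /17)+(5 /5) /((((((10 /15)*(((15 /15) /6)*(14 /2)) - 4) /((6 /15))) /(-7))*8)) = -20389 /9860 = -2.07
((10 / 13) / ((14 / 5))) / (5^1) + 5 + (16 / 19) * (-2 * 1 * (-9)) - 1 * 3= 29761 / 1729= 17.21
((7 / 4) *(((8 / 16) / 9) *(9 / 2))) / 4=7 / 64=0.11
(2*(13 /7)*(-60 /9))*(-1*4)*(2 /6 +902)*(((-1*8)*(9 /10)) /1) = -4504448 /7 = -643492.57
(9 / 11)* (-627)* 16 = -8208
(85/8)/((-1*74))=-85/592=-0.14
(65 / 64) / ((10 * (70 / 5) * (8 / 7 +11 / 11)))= 13 / 3840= 0.00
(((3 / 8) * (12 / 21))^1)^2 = 9 / 196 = 0.05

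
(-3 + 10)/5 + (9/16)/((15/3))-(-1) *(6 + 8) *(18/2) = 10201/80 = 127.51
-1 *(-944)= 944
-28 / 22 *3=-42 / 11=-3.82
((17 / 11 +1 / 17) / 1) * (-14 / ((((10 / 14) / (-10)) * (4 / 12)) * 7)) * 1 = 25200 / 187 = 134.76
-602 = -602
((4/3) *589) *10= 23560/3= 7853.33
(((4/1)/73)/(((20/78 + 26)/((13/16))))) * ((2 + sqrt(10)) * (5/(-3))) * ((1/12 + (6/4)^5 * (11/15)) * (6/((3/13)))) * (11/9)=-65565071 * sqrt(10)/129171456 - 65565071/64585728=-2.62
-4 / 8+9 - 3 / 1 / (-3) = 19 / 2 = 9.50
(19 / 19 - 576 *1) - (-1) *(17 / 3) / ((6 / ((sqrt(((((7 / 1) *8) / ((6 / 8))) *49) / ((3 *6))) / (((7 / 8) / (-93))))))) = -8432 *sqrt(21) / 27 - 575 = -2006.12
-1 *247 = -247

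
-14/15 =-0.93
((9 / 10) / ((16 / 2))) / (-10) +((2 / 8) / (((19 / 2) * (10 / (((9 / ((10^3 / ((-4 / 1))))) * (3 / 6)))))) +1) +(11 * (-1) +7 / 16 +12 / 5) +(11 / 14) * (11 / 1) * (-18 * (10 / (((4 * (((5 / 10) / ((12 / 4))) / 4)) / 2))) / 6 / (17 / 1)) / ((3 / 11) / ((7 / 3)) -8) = 62910362283 / 3921220000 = 16.04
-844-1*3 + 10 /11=-846.09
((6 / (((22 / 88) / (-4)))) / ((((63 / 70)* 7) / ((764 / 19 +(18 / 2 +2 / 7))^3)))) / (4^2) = -5705603145740 / 49405377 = -115485.47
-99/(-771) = 33/257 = 0.13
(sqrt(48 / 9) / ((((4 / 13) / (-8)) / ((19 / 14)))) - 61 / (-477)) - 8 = -988 *sqrt(3) / 21 - 3755 / 477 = -89.36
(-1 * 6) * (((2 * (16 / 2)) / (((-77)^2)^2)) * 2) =-192 / 35153041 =-0.00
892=892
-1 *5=-5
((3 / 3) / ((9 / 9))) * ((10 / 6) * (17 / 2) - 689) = -4049 / 6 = -674.83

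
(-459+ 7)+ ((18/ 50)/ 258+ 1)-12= -995447/ 2150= -463.00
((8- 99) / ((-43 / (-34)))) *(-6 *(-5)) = -92820 / 43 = -2158.60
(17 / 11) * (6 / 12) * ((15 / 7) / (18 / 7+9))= 85 / 594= 0.14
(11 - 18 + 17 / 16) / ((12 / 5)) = -475 / 192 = -2.47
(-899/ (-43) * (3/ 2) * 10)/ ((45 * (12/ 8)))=1798/ 387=4.65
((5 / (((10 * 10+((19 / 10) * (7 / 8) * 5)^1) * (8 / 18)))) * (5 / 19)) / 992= 0.00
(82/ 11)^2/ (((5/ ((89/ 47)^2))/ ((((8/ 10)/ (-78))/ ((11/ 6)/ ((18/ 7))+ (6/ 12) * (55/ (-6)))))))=1917388944/ 18155605325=0.11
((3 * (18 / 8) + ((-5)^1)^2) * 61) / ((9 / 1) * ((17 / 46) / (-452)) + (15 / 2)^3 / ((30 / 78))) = 20134453 / 11403036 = 1.77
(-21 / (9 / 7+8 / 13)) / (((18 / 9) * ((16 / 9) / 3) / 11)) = -567567 / 5536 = -102.52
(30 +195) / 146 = 225 / 146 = 1.54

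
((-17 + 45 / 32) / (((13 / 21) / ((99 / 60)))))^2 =119582481249 / 69222400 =1727.51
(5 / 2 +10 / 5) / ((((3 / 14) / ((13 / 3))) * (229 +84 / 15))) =0.39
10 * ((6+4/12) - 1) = 160/3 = 53.33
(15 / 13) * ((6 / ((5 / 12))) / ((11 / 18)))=3888 / 143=27.19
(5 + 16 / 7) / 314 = 51 / 2198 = 0.02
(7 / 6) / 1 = 7 / 6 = 1.17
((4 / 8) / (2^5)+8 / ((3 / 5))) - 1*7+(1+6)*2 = 3907 / 192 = 20.35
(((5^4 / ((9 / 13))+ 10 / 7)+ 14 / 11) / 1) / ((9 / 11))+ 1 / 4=2510555 / 2268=1106.95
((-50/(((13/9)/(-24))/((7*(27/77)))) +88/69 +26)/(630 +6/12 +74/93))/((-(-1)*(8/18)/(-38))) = -108084877326/386197669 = -279.87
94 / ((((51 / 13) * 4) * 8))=611 / 816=0.75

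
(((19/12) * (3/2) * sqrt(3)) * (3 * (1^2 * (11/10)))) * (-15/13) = -15.66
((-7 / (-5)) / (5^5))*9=63 / 15625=0.00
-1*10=-10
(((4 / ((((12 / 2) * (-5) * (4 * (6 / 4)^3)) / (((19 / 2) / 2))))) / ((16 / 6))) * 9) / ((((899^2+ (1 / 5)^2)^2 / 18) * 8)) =-0.00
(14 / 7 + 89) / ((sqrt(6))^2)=91 / 6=15.17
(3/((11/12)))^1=36/11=3.27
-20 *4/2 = -40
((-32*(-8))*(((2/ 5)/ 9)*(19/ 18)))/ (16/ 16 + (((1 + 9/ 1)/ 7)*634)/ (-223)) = -7592704/ 1935495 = -3.92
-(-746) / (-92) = -373 / 46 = -8.11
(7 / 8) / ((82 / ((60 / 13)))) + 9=19293 / 2132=9.05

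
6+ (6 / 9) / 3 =6.22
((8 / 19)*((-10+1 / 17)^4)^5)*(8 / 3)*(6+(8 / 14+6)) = 2034214466012081103477314382876027761657596728832 / 1621628331252381436438238799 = 1254427063716295543204.59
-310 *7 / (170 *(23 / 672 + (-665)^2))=-145824 / 5051978791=-0.00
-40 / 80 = -1 / 2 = -0.50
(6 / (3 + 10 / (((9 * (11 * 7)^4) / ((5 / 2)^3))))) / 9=843672984 / 3796529053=0.22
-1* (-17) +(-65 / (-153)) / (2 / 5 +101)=101464 / 5967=17.00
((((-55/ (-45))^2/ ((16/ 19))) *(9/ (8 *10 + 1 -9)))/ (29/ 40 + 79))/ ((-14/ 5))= -57475/ 57861216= -0.00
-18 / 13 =-1.38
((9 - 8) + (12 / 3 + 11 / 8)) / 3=17 / 8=2.12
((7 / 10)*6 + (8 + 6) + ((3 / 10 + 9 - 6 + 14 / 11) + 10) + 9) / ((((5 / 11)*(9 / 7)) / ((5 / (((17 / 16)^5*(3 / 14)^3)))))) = 9254811467776 / 345025251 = 26823.58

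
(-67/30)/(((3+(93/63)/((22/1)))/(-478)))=2466002/7085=348.06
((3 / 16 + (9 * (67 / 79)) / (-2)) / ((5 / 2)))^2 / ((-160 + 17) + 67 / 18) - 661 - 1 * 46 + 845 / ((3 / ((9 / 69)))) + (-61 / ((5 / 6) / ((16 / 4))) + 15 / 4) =-12007835170201 / 12516949600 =-959.33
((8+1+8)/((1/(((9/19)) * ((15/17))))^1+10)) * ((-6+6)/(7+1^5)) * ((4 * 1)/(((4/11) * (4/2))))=0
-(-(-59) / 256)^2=-3481 / 65536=-0.05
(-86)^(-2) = 1 / 7396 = 0.00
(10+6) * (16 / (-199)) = -256 / 199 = -1.29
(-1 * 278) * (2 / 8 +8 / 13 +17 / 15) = -216701 / 390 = -555.64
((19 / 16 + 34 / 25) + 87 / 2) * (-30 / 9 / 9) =-17.05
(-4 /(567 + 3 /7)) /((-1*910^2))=1 /117471900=0.00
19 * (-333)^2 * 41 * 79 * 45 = 307089897705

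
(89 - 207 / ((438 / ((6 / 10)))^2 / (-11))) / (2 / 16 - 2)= -94860754 / 1998375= -47.47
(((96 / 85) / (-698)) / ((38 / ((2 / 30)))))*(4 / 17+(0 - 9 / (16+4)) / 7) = -814 / 1676814125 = -0.00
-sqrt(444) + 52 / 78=2 / 3- 2 * sqrt(111)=-20.40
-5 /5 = -1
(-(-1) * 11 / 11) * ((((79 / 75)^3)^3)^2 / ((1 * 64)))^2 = 206336132715709669990485567530001552309415935666586885734738159549121 / 130186343733940738422172334054494058364070951938629150390625000000000000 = 0.00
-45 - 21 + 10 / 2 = -61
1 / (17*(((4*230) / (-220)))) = -11 / 782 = -0.01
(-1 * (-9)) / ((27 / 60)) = 20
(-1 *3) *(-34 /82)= 51 /41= 1.24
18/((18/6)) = 6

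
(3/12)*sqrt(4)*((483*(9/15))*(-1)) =-1449/10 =-144.90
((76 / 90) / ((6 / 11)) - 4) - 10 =-1681 / 135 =-12.45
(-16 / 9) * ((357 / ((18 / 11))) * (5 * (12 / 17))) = -1368.89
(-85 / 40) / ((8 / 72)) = -153 / 8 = -19.12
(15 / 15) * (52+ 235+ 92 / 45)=13007 / 45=289.04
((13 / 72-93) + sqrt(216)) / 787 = -6683 / 56664 + 6*sqrt(6) / 787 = -0.10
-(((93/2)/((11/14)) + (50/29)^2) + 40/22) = -53801/841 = -63.97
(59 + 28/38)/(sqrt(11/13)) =64.94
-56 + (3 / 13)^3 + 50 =-5.99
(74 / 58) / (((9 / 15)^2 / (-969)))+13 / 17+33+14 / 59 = -296704277 / 87261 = -3400.19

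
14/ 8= 7/ 4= 1.75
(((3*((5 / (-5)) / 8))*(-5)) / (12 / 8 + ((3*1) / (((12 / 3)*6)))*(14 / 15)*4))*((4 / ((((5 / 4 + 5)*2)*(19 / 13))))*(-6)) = -1404 / 1121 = -1.25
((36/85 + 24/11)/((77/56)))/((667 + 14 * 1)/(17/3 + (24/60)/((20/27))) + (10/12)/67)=7293617856/422394202175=0.02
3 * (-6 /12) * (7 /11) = -21 /22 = -0.95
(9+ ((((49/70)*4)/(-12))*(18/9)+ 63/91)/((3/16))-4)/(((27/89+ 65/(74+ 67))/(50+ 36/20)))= 3931647713/9352200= 420.40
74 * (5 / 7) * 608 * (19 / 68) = 1068560 / 119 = 8979.50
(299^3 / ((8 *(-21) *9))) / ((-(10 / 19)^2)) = 9649854539 / 151200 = 63821.79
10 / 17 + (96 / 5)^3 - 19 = 15001387 / 2125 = 7059.48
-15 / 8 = -1.88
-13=-13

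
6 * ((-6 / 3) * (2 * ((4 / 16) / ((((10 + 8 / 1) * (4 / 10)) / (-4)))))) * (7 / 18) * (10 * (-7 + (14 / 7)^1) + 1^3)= -1715 / 27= -63.52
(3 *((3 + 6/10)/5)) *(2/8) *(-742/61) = -6.57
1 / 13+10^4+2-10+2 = 129923 / 13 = 9994.08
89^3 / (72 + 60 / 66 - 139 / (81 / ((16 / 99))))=5653146411 / 582434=9706.07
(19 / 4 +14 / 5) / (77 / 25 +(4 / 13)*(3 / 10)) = 9815 / 4124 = 2.38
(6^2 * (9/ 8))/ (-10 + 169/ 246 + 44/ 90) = -149445/ 32561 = -4.59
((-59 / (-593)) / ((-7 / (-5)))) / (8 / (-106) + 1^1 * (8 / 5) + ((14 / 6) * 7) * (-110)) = -234525 / 5924049838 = -0.00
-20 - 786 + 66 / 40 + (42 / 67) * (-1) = -1078669 / 1340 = -804.98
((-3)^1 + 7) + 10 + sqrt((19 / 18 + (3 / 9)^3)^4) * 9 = 8017 / 324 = 24.74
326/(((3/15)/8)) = 13040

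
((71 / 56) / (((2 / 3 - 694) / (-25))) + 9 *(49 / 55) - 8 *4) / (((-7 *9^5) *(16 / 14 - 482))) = -30668849 / 254665846955520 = -0.00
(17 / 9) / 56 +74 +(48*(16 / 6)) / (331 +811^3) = 9951602166959 / 134419839624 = 74.03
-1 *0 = 0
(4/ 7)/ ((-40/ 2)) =-1/ 35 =-0.03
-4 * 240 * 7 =-6720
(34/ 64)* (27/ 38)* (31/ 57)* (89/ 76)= 422127/ 1755904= 0.24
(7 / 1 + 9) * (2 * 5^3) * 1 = 4000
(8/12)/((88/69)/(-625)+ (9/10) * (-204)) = -14375/3958919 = -0.00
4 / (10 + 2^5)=2 / 21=0.10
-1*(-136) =136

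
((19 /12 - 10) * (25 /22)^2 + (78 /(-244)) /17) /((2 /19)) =-1245903739 /12045792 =-103.43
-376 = -376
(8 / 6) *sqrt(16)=16 / 3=5.33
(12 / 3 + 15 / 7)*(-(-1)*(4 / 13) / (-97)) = -172 / 8827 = -0.02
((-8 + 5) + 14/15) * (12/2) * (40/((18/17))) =-4216/9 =-468.44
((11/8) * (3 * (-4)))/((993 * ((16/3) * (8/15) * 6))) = -165/169472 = -0.00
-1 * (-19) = 19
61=61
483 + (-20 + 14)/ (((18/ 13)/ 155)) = -566/ 3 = -188.67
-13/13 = -1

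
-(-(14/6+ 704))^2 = -4490161/9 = -498906.78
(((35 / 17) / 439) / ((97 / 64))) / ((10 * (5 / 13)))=2912 / 3619555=0.00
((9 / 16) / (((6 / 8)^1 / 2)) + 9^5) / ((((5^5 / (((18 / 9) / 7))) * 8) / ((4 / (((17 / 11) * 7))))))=1299111 / 5206250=0.25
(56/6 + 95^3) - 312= 2571217/3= 857072.33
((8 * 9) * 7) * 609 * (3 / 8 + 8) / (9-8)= 2570589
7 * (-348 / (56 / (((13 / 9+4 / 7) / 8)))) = -3683 / 336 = -10.96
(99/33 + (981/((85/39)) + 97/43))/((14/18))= 14979123/25585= 585.47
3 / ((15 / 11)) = 11 / 5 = 2.20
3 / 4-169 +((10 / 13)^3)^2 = -3244442457 / 19307236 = -168.04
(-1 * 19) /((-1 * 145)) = 19 /145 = 0.13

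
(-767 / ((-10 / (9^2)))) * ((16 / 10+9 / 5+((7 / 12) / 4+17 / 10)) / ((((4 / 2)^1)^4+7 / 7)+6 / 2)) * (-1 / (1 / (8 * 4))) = -26072631 / 500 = -52145.26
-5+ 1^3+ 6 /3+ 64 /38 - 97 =-1849 /19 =-97.32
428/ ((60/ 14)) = 99.87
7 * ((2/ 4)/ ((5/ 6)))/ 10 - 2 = -79/ 50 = -1.58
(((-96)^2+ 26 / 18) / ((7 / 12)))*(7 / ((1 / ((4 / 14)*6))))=189616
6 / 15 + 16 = 82 / 5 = 16.40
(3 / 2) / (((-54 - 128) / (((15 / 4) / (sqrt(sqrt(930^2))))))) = -3*sqrt(930) / 90272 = -0.00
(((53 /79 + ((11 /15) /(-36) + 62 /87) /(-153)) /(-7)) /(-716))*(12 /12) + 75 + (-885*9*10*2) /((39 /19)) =-136600257721563641 /1761840765360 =-77532.69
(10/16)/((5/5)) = 5/8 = 0.62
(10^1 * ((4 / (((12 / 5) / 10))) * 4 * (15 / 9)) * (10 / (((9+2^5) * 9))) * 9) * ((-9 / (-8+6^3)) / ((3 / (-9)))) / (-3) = -6250 / 533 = -11.73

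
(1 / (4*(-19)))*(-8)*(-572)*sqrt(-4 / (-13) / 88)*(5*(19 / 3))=-20*sqrt(286) / 3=-112.74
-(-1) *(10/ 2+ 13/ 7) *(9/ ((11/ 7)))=432/ 11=39.27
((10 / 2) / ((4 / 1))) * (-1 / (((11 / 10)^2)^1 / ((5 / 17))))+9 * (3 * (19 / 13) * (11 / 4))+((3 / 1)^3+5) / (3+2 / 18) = 88727465 / 748748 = 118.50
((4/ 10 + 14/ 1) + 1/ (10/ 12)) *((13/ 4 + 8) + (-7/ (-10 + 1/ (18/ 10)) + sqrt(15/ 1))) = 78 *sqrt(15)/ 5 + 159003/ 850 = 247.48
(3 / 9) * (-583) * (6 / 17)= -1166 / 17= -68.59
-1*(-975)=975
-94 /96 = -47 /48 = -0.98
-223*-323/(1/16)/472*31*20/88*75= 837337125/649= 1290195.88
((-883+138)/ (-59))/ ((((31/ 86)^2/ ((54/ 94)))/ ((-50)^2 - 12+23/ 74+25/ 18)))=13704576844200/ 98599561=138992.27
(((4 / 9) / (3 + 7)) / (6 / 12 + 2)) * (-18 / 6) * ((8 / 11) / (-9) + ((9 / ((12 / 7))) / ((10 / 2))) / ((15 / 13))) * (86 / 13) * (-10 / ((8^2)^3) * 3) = 352987 / 10543104000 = 0.00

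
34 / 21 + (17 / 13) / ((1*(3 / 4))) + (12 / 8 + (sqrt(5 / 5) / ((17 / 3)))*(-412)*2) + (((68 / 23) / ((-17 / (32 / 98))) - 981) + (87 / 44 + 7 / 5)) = -61273047729 / 54794740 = -1118.23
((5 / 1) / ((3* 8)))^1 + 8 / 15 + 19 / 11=3259 / 1320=2.47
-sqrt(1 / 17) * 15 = -15 * sqrt(17) / 17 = -3.64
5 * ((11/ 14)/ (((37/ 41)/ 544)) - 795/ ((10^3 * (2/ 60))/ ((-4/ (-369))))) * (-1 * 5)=-125670165/ 10619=-11834.46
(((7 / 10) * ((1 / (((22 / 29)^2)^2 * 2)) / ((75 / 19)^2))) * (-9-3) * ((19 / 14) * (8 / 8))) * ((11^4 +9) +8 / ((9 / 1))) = -319837426947091 / 19765350000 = -16181.72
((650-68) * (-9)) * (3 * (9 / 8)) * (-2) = 70713 / 2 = 35356.50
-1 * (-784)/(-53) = -784/53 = -14.79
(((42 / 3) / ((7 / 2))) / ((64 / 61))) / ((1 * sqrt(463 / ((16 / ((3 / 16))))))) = 61 * sqrt(1389) / 1389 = 1.64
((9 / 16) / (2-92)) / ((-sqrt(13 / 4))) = sqrt(13) / 1040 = 0.00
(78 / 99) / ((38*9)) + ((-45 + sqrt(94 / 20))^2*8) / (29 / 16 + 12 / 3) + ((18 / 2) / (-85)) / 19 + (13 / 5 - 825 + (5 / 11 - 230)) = 25896632401 / 14869305 - 384*sqrt(470) / 31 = 1473.07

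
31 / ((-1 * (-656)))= 31 / 656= 0.05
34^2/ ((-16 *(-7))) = 289/ 28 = 10.32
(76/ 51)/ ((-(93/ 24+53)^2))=-0.00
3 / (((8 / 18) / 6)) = 81 / 2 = 40.50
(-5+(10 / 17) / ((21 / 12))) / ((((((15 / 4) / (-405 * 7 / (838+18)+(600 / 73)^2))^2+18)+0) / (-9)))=1906528046710611195 / 817728951975761546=2.33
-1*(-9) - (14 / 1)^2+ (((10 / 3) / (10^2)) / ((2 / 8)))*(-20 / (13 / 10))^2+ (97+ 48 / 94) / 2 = -5084465 / 47658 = -106.69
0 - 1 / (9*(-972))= 1 / 8748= 0.00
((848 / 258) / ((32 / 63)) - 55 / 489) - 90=-7034923 / 84108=-83.64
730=730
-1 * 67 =-67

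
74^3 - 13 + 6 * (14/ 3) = 405239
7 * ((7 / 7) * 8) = 56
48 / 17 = 2.82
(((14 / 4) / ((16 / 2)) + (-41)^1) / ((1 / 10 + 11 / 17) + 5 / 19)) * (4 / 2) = -1048135 / 13052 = -80.30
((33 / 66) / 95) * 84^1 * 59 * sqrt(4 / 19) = 4956 * sqrt(19) / 1805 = 11.97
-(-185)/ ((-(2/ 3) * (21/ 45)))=-8325/ 14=-594.64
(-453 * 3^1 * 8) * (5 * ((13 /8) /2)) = -88335 /2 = -44167.50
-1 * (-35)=35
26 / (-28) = -13 / 14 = -0.93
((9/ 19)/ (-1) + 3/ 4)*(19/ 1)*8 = 42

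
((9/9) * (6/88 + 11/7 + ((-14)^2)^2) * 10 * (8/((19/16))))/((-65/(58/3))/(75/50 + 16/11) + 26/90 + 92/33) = 617663442600/462707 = 1334891.07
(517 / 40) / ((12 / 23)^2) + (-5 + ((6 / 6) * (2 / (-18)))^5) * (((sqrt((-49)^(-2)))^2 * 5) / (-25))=615480336323 / 12962436480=47.48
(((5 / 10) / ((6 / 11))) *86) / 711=473 / 4266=0.11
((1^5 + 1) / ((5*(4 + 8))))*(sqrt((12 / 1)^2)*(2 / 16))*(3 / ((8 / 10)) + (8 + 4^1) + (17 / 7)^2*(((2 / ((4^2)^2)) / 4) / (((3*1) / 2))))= 0.79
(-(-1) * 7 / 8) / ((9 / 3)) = 7 / 24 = 0.29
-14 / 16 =-7 / 8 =-0.88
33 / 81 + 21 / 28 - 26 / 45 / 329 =205313 / 177660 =1.16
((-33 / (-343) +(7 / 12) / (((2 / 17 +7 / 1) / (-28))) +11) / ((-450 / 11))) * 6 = -1095859 / 848925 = -1.29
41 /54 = 0.76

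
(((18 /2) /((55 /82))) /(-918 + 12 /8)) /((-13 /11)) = 492 /39715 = 0.01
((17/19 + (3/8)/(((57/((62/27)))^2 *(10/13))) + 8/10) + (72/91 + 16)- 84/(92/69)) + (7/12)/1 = -43.93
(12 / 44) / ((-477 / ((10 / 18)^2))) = -25 / 141669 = -0.00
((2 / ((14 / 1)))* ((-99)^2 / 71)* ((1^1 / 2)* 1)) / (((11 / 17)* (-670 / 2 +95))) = -0.06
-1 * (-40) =40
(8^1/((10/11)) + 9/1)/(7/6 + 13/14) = 1869/220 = 8.50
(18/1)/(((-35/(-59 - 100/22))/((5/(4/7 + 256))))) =6291/9878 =0.64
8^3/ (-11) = -512/ 11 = -46.55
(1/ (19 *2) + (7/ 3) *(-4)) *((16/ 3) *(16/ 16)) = -8488/ 171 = -49.64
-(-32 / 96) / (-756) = -1 / 2268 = -0.00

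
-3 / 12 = -1 / 4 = -0.25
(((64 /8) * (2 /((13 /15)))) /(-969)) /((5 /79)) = -1264 /4199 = -0.30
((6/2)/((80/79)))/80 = 237/6400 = 0.04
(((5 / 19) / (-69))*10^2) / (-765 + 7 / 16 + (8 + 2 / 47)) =376000 / 745831833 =0.00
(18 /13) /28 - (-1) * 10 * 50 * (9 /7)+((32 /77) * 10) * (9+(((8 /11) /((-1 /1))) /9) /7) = 943784887 /1387386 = 680.26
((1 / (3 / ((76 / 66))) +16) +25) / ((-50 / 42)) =-28679 / 825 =-34.76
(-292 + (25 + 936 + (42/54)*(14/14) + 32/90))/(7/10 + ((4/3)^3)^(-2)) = 41172992/53943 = 763.27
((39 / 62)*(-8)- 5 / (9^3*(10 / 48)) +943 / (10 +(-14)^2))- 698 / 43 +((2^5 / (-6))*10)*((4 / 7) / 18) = -8600638885 / 467091198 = -18.41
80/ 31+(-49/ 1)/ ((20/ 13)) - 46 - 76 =-93787/ 620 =-151.27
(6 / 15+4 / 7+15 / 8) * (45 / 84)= 2391 / 1568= 1.52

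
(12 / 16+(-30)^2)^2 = 12981609 / 16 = 811350.56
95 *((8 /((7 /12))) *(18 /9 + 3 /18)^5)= 35272835 /567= 62209.59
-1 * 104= -104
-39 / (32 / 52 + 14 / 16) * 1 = -26.17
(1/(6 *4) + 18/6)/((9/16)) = 5.41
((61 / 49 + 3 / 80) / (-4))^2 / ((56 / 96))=75812187 / 430259200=0.18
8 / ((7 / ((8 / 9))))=64 / 63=1.02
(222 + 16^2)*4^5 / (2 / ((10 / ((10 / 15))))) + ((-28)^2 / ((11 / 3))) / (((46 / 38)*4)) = 928784292 / 253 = 3671084.16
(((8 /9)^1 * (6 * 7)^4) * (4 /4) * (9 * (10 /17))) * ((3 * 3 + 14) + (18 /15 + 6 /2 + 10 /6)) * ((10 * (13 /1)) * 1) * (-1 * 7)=-384659317609.41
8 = 8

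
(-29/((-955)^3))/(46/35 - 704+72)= -0.00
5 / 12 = 0.42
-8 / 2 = -4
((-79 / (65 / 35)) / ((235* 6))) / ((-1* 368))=553 / 6745440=0.00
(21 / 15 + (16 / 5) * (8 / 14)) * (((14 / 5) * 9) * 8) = 16272 / 25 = 650.88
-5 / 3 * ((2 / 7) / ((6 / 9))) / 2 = -0.36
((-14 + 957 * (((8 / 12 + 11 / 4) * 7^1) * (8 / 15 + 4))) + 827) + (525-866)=104232.07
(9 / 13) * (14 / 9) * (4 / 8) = 7 / 13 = 0.54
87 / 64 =1.36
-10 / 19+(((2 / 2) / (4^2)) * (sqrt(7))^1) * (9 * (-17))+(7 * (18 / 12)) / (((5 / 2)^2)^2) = -153 * sqrt(7) / 16 - 3058 / 11875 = -25.56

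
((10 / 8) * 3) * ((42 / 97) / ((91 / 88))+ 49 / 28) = 164085 / 20176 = 8.13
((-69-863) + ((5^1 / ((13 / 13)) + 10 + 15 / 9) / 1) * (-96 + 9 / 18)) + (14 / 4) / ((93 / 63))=-2521.30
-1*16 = -16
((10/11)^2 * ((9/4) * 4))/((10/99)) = 73.64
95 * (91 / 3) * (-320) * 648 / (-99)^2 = -22131200 / 363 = -60967.49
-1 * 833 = -833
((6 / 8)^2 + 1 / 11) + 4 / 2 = 467 / 176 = 2.65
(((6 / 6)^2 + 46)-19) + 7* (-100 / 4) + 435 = 288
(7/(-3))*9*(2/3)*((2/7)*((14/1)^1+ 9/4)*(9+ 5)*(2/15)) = -364/3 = -121.33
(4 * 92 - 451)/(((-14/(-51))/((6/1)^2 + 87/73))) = -11492595/1022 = -11245.20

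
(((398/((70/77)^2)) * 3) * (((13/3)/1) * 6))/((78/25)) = 24079/2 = 12039.50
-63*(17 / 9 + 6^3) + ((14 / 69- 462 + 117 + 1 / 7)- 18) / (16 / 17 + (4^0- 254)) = -28407176431 / 2069655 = -13725.56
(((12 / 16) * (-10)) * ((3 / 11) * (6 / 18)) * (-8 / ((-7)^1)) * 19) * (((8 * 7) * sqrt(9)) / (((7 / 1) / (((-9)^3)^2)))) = -14540225760 / 77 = -188834100.78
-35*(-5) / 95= 35 / 19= 1.84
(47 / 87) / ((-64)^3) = -47 / 22806528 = -0.00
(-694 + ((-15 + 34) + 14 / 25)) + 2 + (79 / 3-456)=-82658 / 75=-1102.11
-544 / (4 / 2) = -272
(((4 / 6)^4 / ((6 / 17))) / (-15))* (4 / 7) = -544 / 25515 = -0.02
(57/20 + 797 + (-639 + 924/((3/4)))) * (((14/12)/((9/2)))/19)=194999/10260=19.01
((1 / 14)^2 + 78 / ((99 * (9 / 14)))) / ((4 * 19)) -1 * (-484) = 2141341849 / 4424112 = 484.02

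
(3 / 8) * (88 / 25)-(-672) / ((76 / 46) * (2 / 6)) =580227 / 475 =1221.53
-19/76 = -1/4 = -0.25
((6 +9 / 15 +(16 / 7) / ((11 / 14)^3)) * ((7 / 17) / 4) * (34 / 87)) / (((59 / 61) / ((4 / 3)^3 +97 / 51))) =63037994201 / 31358985570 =2.01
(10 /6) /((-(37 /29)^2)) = -4205 /4107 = -1.02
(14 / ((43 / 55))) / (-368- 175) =-770 / 23349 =-0.03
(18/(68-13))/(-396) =-1/1210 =-0.00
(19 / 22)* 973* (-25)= -462175 / 22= -21007.95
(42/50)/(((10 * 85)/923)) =19383/21250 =0.91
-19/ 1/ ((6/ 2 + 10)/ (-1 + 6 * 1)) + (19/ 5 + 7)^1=227/ 65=3.49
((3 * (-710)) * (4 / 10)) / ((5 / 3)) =-2556 / 5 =-511.20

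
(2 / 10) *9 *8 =72 / 5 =14.40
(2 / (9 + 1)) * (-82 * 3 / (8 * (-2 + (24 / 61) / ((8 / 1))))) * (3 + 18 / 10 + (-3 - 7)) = -97539 / 5950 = -16.39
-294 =-294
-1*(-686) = 686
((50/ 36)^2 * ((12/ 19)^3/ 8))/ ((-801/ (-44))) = 55000/ 16482177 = 0.00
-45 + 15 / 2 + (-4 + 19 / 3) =-211 / 6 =-35.17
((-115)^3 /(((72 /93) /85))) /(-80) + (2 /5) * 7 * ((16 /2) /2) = 4007527129 /1920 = 2087253.71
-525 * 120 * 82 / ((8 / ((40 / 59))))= -25830000 / 59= -437796.61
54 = 54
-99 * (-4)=396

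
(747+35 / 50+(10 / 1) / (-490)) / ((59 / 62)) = 11357253 / 14455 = 785.70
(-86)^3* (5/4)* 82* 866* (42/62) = -1185649727640/31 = -38246765407.74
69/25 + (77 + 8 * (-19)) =-1806/25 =-72.24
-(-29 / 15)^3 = 24389 / 3375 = 7.23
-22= -22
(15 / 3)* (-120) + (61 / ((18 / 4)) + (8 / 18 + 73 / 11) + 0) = -6373 / 11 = -579.36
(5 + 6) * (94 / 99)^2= 9.92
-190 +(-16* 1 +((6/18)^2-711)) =-8252/9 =-916.89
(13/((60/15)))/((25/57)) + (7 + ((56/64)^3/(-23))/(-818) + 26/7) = 30552791929/1685734400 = 18.12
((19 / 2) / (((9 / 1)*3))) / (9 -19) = -19 / 540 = -0.04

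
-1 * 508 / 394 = -254 / 197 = -1.29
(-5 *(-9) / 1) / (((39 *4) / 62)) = 465 / 26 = 17.88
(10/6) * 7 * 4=140/3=46.67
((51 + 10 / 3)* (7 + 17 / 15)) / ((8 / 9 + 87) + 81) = 9943 / 3800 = 2.62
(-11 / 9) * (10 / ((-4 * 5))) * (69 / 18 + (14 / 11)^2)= 3959 / 1188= 3.33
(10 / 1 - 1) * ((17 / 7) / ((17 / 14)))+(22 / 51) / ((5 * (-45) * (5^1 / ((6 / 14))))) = 18.00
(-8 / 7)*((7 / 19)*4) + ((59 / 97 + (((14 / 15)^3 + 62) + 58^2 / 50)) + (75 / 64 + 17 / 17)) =52224746303 / 398088000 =131.19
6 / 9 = 2 / 3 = 0.67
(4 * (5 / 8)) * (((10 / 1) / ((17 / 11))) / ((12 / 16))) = 21.57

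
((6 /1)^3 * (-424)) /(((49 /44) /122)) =-491622912 /49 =-10033120.65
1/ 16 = 0.06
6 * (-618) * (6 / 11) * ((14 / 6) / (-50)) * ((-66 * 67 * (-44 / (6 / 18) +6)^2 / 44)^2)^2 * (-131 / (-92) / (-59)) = -5509062225160424676727695759024 / 373175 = -14762677631568097211034220.00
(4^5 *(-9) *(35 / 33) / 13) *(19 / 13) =-2042880 / 1859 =-1098.91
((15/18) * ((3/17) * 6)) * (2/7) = 0.25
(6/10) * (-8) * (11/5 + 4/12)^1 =-304/25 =-12.16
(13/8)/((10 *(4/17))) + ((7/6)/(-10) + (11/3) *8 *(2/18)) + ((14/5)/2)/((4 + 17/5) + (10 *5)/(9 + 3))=11855173/2998080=3.95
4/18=2/9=0.22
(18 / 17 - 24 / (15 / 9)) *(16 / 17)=-18144 / 1445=-12.56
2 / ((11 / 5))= 10 / 11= 0.91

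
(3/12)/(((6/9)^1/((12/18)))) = 1/4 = 0.25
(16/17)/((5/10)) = 32/17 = 1.88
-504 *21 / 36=-294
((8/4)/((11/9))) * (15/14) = 135/77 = 1.75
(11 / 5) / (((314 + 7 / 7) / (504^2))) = 44352 / 25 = 1774.08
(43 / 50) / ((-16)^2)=43 / 12800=0.00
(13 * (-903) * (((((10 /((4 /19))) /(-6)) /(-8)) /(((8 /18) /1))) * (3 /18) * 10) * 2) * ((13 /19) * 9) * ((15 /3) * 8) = -171682875 /8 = -21460359.38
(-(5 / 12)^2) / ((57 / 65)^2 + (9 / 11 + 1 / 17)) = -19751875 / 187266672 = -0.11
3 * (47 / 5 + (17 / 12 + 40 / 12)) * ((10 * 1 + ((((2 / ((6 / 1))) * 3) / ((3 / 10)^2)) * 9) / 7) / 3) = 4811 / 14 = 343.64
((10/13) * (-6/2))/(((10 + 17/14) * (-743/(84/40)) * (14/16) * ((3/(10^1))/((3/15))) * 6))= 112/1516463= 0.00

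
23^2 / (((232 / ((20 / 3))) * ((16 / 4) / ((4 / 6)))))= 2645 / 1044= 2.53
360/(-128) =-45/16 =-2.81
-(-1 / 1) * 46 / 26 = 23 / 13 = 1.77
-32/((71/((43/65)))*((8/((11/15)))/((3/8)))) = -0.01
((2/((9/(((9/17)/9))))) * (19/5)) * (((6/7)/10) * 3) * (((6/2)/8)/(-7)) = -57/83300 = -0.00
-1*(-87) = 87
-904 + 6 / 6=-903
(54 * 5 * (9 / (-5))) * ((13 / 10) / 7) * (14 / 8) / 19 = -3159 / 380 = -8.31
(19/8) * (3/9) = 19/24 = 0.79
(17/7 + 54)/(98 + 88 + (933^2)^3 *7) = 395/32321085829614269583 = 0.00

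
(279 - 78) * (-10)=-2010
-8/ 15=-0.53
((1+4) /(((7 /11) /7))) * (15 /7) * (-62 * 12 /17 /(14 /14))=-613800 /119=-5157.98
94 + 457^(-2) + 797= 186084460 / 208849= 891.00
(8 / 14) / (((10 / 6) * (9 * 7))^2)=4 / 77175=0.00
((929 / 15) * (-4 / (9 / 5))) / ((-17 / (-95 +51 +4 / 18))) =-1464104 / 4131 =-354.42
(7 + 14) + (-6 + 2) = 17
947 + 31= 978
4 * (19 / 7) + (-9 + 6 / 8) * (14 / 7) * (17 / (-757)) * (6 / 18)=116373 / 10598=10.98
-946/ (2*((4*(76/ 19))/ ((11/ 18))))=-5203/ 288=-18.07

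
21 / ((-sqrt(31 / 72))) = -126 *sqrt(62) / 31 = -32.00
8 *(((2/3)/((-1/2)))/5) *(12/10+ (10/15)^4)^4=-3284094935552/403563009375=-8.14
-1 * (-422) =422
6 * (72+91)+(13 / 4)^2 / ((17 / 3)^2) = 4523793 / 4624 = 978.33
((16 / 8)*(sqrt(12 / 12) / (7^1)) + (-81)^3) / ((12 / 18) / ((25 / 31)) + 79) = -279006375 / 41909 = -6657.43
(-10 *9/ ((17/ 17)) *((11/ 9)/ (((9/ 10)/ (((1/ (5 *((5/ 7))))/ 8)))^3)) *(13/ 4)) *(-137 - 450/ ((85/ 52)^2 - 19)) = 78999741821/ 34331817600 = 2.30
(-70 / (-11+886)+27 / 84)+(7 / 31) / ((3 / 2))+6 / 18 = 15739 / 21700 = 0.73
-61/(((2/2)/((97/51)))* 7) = -5917/357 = -16.57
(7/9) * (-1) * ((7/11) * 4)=-196/99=-1.98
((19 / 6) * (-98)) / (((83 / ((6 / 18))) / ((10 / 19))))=-490 / 747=-0.66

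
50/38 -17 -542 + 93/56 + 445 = -118129/1064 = -111.02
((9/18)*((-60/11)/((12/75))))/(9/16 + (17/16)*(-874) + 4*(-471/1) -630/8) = 0.01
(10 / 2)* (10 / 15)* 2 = 20 / 3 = 6.67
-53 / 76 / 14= -53 / 1064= -0.05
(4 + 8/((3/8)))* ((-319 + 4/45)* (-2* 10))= 4362704/27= 161581.63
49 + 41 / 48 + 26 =3641 / 48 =75.85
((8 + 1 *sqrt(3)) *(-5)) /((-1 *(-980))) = -2 /49-sqrt(3) /196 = -0.05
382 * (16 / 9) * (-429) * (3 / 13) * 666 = -44776512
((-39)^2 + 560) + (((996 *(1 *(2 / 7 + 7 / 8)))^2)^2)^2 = 4708706595202175626244687804916161 / 1475789056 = 3190636613043277389803796.00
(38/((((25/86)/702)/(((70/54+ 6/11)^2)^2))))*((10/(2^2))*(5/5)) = 3803423675031604/1440894015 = 2639627.64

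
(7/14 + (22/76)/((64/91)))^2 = 4915089/5914624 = 0.83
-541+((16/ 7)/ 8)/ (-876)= -1658707/ 3066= -541.00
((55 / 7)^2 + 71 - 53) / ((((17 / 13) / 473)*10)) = 24024143 / 8330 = 2884.05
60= 60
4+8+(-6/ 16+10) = 21.62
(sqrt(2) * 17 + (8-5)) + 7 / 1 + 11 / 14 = 151 / 14 + 17 * sqrt(2) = 34.83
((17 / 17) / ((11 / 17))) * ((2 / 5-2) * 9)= -1224 / 55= -22.25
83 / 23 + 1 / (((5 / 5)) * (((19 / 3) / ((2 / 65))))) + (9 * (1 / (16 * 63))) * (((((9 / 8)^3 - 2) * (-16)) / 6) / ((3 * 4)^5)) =549230725815379 / 151991840931840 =3.61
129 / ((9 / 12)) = 172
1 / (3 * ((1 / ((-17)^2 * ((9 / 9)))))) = 289 / 3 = 96.33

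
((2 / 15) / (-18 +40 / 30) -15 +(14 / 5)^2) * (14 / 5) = -12544 / 625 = -20.07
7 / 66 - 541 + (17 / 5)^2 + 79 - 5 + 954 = 822799 / 1650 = 498.67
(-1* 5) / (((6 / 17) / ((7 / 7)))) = -85 / 6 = -14.17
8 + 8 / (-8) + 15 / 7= 64 / 7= 9.14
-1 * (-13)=13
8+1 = 9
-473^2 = -223729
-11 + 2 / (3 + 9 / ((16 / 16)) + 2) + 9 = -13 / 7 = -1.86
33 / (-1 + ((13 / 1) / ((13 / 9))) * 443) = 33 / 3986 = 0.01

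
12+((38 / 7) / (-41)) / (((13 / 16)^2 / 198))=-1344108 / 48503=-27.71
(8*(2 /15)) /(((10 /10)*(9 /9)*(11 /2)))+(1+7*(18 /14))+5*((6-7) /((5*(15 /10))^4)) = 1135174 /111375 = 10.19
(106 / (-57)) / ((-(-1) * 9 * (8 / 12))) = -53 / 171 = -0.31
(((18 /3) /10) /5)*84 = 252 /25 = 10.08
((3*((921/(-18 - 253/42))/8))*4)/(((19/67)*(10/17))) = -66088197/191710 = -344.73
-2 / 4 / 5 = -1 / 10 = -0.10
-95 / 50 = -19 / 10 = -1.90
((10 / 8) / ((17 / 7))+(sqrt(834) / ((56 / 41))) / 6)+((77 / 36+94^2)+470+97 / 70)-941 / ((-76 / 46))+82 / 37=41 * sqrt(834) / 336+37200709124 / 3764565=9885.33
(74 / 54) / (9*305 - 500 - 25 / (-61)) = 2257 / 3698190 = 0.00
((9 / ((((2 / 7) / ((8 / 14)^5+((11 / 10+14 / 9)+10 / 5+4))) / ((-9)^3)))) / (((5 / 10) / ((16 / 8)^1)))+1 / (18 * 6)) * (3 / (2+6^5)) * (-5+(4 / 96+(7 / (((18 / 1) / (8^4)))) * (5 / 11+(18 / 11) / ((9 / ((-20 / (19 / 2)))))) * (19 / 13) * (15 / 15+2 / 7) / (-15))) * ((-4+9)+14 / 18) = 68687834487109759 / 1996728647760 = 34400.18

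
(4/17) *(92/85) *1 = 368/1445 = 0.25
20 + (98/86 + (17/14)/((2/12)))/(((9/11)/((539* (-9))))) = -2147132/43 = -49933.30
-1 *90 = -90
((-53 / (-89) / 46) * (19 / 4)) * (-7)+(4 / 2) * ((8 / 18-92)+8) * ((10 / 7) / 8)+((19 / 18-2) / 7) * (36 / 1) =-35.13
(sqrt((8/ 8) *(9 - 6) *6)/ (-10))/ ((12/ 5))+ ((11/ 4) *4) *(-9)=-99 - sqrt(2)/ 8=-99.18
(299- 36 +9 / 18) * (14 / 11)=3689 / 11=335.36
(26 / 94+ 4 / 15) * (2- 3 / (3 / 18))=-6128 / 705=-8.69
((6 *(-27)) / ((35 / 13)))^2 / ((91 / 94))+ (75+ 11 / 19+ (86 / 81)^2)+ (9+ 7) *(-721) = -8251587619088 / 1068950925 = -7719.33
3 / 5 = 0.60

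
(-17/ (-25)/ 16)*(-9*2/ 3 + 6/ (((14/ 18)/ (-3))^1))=-867/ 700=-1.24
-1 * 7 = -7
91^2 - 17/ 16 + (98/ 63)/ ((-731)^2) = 637124498495/ 76947984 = 8279.94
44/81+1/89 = 3997/7209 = 0.55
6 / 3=2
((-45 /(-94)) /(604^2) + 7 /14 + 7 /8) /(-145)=-47152513 /4972442080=-0.01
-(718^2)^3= -137008233063797824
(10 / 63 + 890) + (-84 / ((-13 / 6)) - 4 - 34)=890.93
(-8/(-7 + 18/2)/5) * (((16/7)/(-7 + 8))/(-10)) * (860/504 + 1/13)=46736/143325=0.33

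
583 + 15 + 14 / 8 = 2399 / 4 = 599.75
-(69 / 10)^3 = -328509 / 1000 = -328.51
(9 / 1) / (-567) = -1 / 63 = -0.02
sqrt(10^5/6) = 129.10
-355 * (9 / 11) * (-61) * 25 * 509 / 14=2480038875 / 154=16104148.54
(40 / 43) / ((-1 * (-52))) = 10 / 559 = 0.02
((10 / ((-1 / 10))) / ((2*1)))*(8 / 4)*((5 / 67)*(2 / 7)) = -1000 / 469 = -2.13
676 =676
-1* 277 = -277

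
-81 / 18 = -9 / 2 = -4.50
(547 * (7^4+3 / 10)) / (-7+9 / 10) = -13135111 / 61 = -215329.69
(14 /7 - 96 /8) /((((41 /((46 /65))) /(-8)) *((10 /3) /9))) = 9936 /2665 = 3.73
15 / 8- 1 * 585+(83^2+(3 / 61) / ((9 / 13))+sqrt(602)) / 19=-6134605 / 27816+sqrt(602) / 19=-219.25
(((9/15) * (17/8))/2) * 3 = 153/80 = 1.91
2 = 2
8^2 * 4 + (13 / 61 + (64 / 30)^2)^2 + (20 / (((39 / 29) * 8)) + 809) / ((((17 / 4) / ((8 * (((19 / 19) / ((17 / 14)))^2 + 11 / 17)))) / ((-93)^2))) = 210491689513898920949 / 12031362793125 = 17495249.14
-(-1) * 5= 5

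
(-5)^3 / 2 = -125 / 2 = -62.50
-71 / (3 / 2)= -142 / 3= -47.33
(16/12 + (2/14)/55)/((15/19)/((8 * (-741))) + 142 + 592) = 57930392/31828671105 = 0.00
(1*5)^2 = 25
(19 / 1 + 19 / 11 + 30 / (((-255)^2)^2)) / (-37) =-64269409522 / 114726533625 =-0.56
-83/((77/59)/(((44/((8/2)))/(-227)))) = 4897/1589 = 3.08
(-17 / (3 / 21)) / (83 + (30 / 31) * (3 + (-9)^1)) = -3689 / 2393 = -1.54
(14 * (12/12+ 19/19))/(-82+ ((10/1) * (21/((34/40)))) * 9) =238/18203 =0.01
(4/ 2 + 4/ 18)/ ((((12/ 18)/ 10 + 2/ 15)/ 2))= 200/ 9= 22.22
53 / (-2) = -53 / 2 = -26.50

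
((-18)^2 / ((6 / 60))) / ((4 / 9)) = 7290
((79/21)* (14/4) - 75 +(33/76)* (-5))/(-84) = 14593/19152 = 0.76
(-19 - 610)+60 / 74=-23243 / 37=-628.19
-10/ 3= -3.33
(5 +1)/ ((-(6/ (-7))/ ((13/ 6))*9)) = 1.69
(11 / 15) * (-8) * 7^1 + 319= 4169 / 15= 277.93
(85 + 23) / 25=108 / 25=4.32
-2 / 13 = -0.15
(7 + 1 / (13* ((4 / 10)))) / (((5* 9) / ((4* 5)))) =3.20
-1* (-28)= 28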